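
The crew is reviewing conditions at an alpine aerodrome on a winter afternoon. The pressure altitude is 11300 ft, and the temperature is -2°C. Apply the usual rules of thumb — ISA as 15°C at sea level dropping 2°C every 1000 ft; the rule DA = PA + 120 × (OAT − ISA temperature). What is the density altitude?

11972 ft

ISA temperature at 11300 ft = 15 − 2 × (11300/1000) = -7.6°C.
ISA deviation = -2 − (-7.6) = +5.6°C.
Density altitude = 11300 + 120 × (5.6) = 11300 + (+672) = 11972 ft.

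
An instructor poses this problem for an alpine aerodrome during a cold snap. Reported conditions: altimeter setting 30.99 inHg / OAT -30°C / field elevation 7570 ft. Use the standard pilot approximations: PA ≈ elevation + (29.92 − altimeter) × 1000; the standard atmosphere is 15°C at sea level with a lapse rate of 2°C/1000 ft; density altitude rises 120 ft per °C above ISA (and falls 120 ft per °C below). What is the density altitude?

2660 ft

Pressure altitude = 7570 + (29.92 − 30.99) × 1000 = 7570 + (-1070) = 6500 ft.
ISA temperature at 6500 ft = 15 − 2 × (6500/1000) = 2°C.
ISA deviation = -30 − 2 = -32°C.
Density altitude = 6500 + 120 × (-32) = 2660 ft.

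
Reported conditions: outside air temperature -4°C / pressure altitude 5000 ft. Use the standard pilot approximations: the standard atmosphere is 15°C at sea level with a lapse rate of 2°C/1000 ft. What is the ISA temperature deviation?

ISA temperature at 5000 ft = 15 − 2 × (5000/1000) = 5°C.
Deviation = OAT − ISA = -4 − 5 = -9°C.

ISA-9°C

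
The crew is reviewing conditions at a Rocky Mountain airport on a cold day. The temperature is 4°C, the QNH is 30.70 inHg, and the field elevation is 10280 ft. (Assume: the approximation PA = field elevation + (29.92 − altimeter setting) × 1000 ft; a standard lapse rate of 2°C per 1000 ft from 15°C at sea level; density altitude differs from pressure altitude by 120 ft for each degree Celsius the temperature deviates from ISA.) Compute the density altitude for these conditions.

Pressure altitude = 10280 + (29.92 − 30.70) × 1000 = 10280 + (-780) = 9500 ft.
ISA temperature at 9500 ft = 15 − 2 × (9500/1000) = -4°C.
ISA deviation = 4 − (-4) = +8°C.
Density altitude = 9500 + 120 × (8) = 10460 ft.

10460 ft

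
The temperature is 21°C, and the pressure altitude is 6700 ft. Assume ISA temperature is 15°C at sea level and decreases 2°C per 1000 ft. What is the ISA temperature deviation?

ISA temperature at 6700 ft = 15 − 2 × (6700/1000) = 1.6°C.
Deviation = OAT − ISA = 21 − 1.6 = +19.4°C.

ISA+19.4°C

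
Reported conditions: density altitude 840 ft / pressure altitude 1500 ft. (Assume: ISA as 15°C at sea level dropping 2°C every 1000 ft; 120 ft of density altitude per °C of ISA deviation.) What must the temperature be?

6.5°C

Density altitude − pressure altitude = 840 − 1500 = -660 ft.
At 120 ft/°C that is an ISA deviation of -660/120 = -5.5°C.
ISA temperature at 1500 ft = 15 − 2 × (1500/1000) = 12°C.
OAT = ISA + deviation = 12 + (-5.5) = 6.5°C.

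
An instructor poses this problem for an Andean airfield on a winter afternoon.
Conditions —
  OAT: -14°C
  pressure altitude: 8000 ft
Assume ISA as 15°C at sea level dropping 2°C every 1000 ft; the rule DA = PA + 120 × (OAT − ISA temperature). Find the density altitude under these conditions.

6440 ft

ISA temperature at 8000 ft = 15 − 2 × (8000/1000) = -1°C.
ISA deviation = -14 − (-1) = -13°C.
Density altitude = 8000 + 120 × (-13) = 8000 + (-1560) = 6440 ft.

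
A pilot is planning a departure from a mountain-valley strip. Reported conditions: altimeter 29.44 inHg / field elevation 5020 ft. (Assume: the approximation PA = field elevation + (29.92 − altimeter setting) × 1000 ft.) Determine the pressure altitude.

Pressure correction = (29.92 − 29.44) × 1000 = +480 ft.
Pressure altitude = 5020 + (+480) = 5500 ft.

5500 ft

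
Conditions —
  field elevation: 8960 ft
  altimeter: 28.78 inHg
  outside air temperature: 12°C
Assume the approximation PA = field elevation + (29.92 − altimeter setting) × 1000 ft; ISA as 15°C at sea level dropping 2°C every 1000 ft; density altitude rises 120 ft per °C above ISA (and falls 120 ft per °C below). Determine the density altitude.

Pressure altitude = 8960 + (29.92 − 28.78) × 1000 = 8960 + (+1140) = 10100 ft.
ISA temperature at 10100 ft = 15 − 2 × (10100/1000) = -5.2°C.
ISA deviation = 12 − (-5.2) = +17.2°C.
Density altitude = 10100 + 120 × (17.2) = 12164 ft.

12164 ft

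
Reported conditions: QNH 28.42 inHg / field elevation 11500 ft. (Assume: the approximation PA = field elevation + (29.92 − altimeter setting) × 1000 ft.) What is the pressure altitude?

Pressure correction = (29.92 − 28.42) × 1000 = +1500 ft.
Pressure altitude = 11500 + (+1500) = 13000 ft.

13000 ft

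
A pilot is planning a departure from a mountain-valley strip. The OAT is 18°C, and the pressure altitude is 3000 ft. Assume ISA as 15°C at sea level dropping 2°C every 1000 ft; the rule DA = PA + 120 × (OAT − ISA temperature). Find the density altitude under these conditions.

4080 ft

ISA temperature at 3000 ft = 15 − 2 × (3000/1000) = 9°C.
ISA deviation = 18 − 9 = +9°C.
Density altitude = 3000 + 120 × (9) = 3000 + (+1080) = 4080 ft.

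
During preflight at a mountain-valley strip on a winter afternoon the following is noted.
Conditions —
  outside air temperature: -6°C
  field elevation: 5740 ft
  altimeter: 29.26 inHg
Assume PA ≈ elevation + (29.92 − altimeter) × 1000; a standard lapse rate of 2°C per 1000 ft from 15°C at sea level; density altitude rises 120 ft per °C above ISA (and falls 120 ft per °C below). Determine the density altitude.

Pressure altitude = 5740 + (29.92 − 29.26) × 1000 = 5740 + (+660) = 6400 ft.
ISA temperature at 6400 ft = 15 − 2 × (6400/1000) = 2.2°C.
ISA deviation = -6 − 2.2 = -8.2°C.
Density altitude = 6400 + 120 × (-8.2) = 5416 ft.

5416 ft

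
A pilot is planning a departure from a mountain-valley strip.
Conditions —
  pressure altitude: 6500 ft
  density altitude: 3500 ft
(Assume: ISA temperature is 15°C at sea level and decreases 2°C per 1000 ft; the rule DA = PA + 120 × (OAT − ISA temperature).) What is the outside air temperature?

-23°C

Density altitude − pressure altitude = 3500 − 6500 = -3000 ft.
At 120 ft/°C that is an ISA deviation of -3000/120 = -25°C.
ISA temperature at 6500 ft = 15 − 2 × (6500/1000) = 2°C.
OAT = ISA + deviation = 2 + (-25) = -23°C.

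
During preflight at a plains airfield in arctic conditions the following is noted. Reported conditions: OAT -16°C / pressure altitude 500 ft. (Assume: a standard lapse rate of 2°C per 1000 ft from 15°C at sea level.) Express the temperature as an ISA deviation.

ISA-30°C

ISA temperature at 500 ft = 15 − 2 × (500/1000) = 14°C.
Deviation = OAT − ISA = -16 − 14 = -30°C.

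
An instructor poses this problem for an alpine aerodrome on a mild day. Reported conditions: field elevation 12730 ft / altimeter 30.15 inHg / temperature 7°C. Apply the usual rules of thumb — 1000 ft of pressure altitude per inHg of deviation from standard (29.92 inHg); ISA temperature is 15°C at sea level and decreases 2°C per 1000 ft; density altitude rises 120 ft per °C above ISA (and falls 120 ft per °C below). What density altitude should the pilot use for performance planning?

14540 ft

Pressure altitude = 12730 + (29.92 − 30.15) × 1000 = 12730 + (-230) = 12500 ft.
ISA temperature at 12500 ft = 15 − 2 × (12500/1000) = -10°C.
ISA deviation = 7 − (-10) = +17°C.
Density altitude = 12500 + 120 × (17) = 14540 ft.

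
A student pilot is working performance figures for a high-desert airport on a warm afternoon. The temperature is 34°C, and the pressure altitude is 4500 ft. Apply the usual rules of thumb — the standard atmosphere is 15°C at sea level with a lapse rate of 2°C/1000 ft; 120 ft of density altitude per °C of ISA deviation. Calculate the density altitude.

ISA temperature at 4500 ft = 15 − 2 × (4500/1000) = 6°C.
ISA deviation = 34 − 6 = +28°C.
Density altitude = 4500 + 120 × (28) = 4500 + (+3360) = 7860 ft.

7860 ft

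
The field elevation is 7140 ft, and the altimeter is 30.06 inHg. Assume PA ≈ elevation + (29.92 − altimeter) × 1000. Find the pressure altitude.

Pressure correction = (29.92 − 30.06) × 1000 = -140 ft.
Pressure altitude = 7140 + (-140) = 7000 ft.

7000 ft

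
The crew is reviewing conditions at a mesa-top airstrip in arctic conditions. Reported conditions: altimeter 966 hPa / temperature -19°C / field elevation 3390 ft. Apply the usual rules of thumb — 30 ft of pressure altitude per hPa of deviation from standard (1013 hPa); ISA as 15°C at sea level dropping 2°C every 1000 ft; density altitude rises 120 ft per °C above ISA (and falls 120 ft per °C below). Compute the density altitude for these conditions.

1872 ft

Pressure altitude = 3390 + (1013 − 966) × 30 = 3390 + (+1410) = 4800 ft.
ISA temperature at 4800 ft = 15 − 2 × (4800/1000) = 5.4°C.
ISA deviation = -19 − 5.4 = -24.4°C.
Density altitude = 4800 + 120 × (-24.4) = 1872 ft.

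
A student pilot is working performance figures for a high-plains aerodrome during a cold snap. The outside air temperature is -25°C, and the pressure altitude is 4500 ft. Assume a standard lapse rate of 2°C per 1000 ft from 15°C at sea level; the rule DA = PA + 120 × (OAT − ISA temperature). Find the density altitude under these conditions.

ISA temperature at 4500 ft = 15 − 2 × (4500/1000) = 6°C.
ISA deviation = -25 − 6 = -31°C.
Density altitude = 4500 + 120 × (-31) = 4500 + (-3720) = 780 ft.

780 ft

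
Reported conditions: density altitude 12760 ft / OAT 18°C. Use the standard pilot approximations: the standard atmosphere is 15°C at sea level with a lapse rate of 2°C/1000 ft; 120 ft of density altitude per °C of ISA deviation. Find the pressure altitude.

10000 ft

DA = PA + 120 × (OAT − (15 − 2·PA/1000)) = PA + 120·OAT − 1800 + 0.24·PA = 1.24·PA + 120·OAT − 1800.
So 1.24·PA = 12760 − 120 × 18 + 1800 = 12400.
PA = 12400 / 1.24 = 10000 ft.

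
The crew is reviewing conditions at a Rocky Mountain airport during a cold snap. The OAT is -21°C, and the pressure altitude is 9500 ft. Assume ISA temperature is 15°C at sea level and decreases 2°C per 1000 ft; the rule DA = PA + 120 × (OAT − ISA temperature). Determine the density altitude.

7460 ft

ISA temperature at 9500 ft = 15 − 2 × (9500/1000) = -4°C.
ISA deviation = -21 − (-4) = -17°C.
Density altitude = 9500 + 120 × (-17) = 9500 + (-2040) = 7460 ft.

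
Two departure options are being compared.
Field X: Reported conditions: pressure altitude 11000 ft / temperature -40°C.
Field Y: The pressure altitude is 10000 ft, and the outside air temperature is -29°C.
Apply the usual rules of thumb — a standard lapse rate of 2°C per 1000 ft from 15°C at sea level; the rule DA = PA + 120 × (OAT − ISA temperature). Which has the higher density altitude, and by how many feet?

Field X: ISA temp = -7°C, deviation -33°C, DA = 11000 + 120 × (-33) = 7040 ft.
Field Y: ISA temp = -5°C, deviation -24°C, DA = 10000 + 120 × (-24) = 7120 ft.
Field Y is higher by 7120 − 7040 = 80 ft.

Field Y by 80 ft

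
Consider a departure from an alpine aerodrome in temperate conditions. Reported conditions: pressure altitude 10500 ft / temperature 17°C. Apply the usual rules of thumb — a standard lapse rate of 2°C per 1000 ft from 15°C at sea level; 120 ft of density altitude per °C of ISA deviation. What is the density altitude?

13260 ft

ISA temperature at 10500 ft = 15 − 2 × (10500/1000) = -6°C.
ISA deviation = 17 − (-6) = +23°C.
Density altitude = 10500 + 120 × (23) = 10500 + (+2760) = 13260 ft.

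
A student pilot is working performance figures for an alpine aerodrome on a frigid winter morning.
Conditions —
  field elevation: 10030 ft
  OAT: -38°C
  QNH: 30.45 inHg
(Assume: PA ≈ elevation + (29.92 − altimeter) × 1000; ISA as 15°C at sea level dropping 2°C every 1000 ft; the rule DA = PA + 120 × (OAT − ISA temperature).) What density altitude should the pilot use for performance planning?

Pressure altitude = 10030 + (29.92 − 30.45) × 1000 = 10030 + (-530) = 9500 ft.
ISA temperature at 9500 ft = 15 − 2 × (9500/1000) = -4°C.
ISA deviation = -38 − (-4) = -34°C.
Density altitude = 9500 + 120 × (-34) = 5420 ft.

5420 ft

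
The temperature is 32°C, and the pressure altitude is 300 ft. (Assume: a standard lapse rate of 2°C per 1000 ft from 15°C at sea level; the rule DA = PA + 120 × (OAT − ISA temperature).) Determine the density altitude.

ISA temperature at 300 ft = 15 − 2 × (300/1000) = 14.4°C.
ISA deviation = 32 − 14.4 = +17.6°C.
Density altitude = 300 + 120 × (17.6) = 300 + (+2112) = 2412 ft.

2412 ft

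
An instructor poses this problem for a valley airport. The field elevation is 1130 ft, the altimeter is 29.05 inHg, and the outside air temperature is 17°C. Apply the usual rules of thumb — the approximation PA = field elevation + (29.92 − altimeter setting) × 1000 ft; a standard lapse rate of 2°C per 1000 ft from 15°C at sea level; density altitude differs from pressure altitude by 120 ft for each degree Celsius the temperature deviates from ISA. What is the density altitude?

Pressure altitude = 1130 + (29.92 − 29.05) × 1000 = 1130 + (+870) = 2000 ft.
ISA temperature at 2000 ft = 15 − 2 × (2000/1000) = 11°C.
ISA deviation = 17 − 11 = +6°C.
Density altitude = 2000 + 120 × (6) = 2720 ft.

2720 ft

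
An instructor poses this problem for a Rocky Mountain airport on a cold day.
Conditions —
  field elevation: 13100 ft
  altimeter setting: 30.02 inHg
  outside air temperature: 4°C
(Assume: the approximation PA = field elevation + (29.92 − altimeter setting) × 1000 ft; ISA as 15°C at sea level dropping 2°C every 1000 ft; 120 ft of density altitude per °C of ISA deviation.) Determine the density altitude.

14800 ft

Pressure altitude = 13100 + (29.92 − 30.02) × 1000 = 13100 + (-100) = 13000 ft.
ISA temperature at 13000 ft = 15 − 2 × (13000/1000) = -11°C.
ISA deviation = 4 − (-11) = +15°C.
Density altitude = 13000 + 120 × (15) = 14800 ft.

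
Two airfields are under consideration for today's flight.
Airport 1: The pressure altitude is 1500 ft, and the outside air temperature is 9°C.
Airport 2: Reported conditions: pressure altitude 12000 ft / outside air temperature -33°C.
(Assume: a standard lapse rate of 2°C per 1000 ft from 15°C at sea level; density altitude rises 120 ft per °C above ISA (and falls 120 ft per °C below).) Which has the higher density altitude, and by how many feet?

Airport 1: ISA temp = 12°C, deviation -3°C, DA = 1500 + 120 × (-3) = 1140 ft.
Airport 2: ISA temp = -9°C, deviation -24°C, DA = 12000 + 120 × (-24) = 9120 ft.
Airport 2 is higher by 9120 − 1140 = 7980 ft.

Airport 2 by 7980 ft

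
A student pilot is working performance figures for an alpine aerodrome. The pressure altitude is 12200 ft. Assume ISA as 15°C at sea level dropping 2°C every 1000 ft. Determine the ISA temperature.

-9.4°C

ISA temperature = 15 − 2 × (12200/1000) = 15 − 24.4 = -9.4°C.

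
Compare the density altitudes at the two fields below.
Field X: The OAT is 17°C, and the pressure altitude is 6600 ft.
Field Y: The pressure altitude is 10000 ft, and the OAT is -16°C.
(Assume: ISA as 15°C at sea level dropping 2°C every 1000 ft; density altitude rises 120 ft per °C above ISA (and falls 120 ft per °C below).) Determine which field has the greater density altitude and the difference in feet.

Field X: ISA temp = 1.8°C, deviation +15.2°C, DA = 6600 + 120 × 15.2 = 8424 ft.
Field Y: ISA temp = -5°C, deviation -11°C, DA = 10000 + 120 × (-11) = 8680 ft.
Field Y is higher by 8680 − 8424 = 256 ft.

Field Y by 256 ft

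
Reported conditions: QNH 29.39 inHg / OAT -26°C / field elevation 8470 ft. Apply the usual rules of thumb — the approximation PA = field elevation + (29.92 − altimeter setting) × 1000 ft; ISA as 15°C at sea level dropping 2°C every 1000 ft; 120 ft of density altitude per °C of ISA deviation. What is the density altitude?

Pressure altitude = 8470 + (29.92 − 29.39) × 1000 = 8470 + (+530) = 9000 ft.
ISA temperature at 9000 ft = 15 − 2 × (9000/1000) = -3°C.
ISA deviation = -26 − (-3) = -23°C.
Density altitude = 9000 + 120 × (-23) = 6240 ft.

6240 ft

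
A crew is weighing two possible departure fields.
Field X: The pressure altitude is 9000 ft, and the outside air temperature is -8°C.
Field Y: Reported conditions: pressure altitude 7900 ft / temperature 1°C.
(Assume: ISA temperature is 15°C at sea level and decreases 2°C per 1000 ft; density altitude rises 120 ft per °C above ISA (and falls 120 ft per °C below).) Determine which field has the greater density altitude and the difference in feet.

Field X: ISA temp = -3°C, deviation -5°C, DA = 9000 + 120 × (-5) = 8400 ft.
Field Y: ISA temp = -0.8°C, deviation +1.8°C, DA = 7900 + 120 × 1.8 = 8116 ft.
Field X is higher by 8400 − 8116 = 284 ft.

Field X by 284 ft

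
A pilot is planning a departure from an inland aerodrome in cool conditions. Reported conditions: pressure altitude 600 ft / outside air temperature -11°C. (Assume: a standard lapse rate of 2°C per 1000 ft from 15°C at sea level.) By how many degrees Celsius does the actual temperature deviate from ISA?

ISA-24.8°C

ISA temperature at 600 ft = 15 − 2 × (600/1000) = 13.8°C.
Deviation = OAT − ISA = -11 − 13.8 = -24.8°C.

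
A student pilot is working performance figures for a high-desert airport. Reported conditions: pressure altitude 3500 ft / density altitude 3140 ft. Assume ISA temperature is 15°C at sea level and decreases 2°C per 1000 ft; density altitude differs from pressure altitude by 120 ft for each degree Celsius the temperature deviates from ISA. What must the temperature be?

5°C

Density altitude − pressure altitude = 3140 − 3500 = -360 ft.
At 120 ft/°C that is an ISA deviation of -360/120 = -3°C.
ISA temperature at 3500 ft = 15 − 2 × (3500/1000) = 8°C.
OAT = ISA + deviation = 8 + (-3) = 5°C.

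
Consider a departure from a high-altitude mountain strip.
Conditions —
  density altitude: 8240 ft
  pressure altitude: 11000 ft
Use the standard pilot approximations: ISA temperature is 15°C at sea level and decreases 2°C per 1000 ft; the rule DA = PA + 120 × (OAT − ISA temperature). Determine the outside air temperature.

Density altitude − pressure altitude = 8240 − 11000 = -2760 ft.
At 120 ft/°C that is an ISA deviation of -2760/120 = -23°C.
ISA temperature at 11000 ft = 15 − 2 × (11000/1000) = -7°C.
OAT = ISA + deviation = -7 + (-23) = -30°C.

-30°C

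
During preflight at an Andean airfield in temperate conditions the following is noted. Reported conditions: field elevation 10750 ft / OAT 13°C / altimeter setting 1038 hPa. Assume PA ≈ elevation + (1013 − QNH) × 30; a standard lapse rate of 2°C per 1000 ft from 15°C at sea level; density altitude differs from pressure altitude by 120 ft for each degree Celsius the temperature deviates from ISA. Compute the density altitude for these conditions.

Pressure altitude = 10750 + (1013 − 1038) × 30 = 10750 + (-750) = 10000 ft.
ISA temperature at 10000 ft = 15 − 2 × (10000/1000) = -5°C.
ISA deviation = 13 − (-5) = +18°C.
Density altitude = 10000 + 120 × (18) = 12160 ft.

12160 ft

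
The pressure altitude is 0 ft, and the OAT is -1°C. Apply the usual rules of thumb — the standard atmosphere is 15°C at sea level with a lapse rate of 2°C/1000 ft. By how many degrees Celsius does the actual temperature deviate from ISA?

ISA temperature at 0 ft = 15 − 2 × (0/1000) = 15°C.
Deviation = OAT − ISA = -1 − 15 = -16°C.

ISA-16°C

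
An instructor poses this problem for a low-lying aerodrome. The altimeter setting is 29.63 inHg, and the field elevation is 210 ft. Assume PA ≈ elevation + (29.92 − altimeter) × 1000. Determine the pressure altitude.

500 ft

Pressure correction = (29.92 − 29.63) × 1000 = +290 ft.
Pressure altitude = 210 + (+290) = 500 ft.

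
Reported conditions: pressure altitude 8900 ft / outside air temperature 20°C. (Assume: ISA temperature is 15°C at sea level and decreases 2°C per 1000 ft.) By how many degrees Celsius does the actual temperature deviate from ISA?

ISA+22.8°C

ISA temperature at 8900 ft = 15 − 2 × (8900/1000) = -2.8°C.
Deviation = OAT − ISA = 20 − (-2.8) = +22.8°C.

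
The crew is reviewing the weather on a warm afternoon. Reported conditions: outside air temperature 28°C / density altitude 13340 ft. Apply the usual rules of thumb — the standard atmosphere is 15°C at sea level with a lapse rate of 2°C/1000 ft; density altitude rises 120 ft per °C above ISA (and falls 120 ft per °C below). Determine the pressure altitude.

DA = PA + 120 × (OAT − (15 − 2·PA/1000)) = PA + 120·OAT − 1800 + 0.24·PA = 1.24·PA + 120·OAT − 1800.
So 1.24·PA = 13340 − 120 × 28 + 1800 = 11780.
PA = 11780 / 1.24 = 9500 ft.

9500 ft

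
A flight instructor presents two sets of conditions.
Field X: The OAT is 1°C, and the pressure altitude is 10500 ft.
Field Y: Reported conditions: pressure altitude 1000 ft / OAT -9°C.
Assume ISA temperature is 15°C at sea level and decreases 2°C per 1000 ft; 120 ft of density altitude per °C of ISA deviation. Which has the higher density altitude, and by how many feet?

Field X by 12980 ft

Field X: ISA temp = -6°C, deviation +7°C, DA = 10500 + 120 × 7 = 11340 ft.
Field Y: ISA temp = 13°C, deviation -22°C, DA = 1000 + 120 × (-22) = -1640 ft.
Field X is higher by 11340 − (-1640) = 12980 ft.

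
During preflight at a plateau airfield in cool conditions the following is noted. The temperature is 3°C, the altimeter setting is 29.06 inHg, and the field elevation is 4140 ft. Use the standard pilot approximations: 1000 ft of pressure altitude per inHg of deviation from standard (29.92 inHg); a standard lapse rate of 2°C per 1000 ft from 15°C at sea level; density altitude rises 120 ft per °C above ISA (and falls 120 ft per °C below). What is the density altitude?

4760 ft

Pressure altitude = 4140 + (29.92 − 29.06) × 1000 = 4140 + (+860) = 5000 ft.
ISA temperature at 5000 ft = 15 − 2 × (5000/1000) = 5°C.
ISA deviation = 3 − 5 = -2°C.
Density altitude = 5000 + 120 × (-2) = 4760 ft.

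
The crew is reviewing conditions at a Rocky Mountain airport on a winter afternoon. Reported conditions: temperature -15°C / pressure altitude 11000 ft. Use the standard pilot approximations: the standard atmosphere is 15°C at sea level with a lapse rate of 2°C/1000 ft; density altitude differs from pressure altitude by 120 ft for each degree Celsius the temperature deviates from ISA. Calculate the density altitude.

10040 ft

ISA temperature at 11000 ft = 15 − 2 × (11000/1000) = -7°C.
ISA deviation = -15 − (-7) = -8°C.
Density altitude = 11000 + 120 × (-8) = 11000 + (-960) = 10040 ft.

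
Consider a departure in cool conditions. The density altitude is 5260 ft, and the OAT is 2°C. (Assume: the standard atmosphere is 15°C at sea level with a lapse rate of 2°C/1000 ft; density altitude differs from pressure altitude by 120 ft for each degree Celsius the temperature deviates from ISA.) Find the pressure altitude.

5500 ft

DA = PA + 120 × (OAT − (15 − 2·PA/1000)) = PA + 120·OAT − 1800 + 0.24·PA = 1.24·PA + 120·OAT − 1800.
So 1.24·PA = 5260 − 120 × 2 + 1800 = 6820.
PA = 6820 / 1.24 = 5500 ft.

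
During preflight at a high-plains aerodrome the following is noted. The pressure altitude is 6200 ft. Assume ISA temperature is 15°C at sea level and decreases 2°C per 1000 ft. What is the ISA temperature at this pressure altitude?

ISA temperature = 15 − 2 × (6200/1000) = 15 − 12.4 = 2.6°C.

2.6°C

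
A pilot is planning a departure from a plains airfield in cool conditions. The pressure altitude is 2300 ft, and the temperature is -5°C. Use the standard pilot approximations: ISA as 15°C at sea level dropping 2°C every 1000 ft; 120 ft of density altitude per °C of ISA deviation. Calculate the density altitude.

452 ft

ISA temperature at 2300 ft = 15 − 2 × (2300/1000) = 10.4°C.
ISA deviation = -5 − 10.4 = -15.4°C.
Density altitude = 2300 + 120 × (-15.4) = 2300 + (-1848) = 452 ft.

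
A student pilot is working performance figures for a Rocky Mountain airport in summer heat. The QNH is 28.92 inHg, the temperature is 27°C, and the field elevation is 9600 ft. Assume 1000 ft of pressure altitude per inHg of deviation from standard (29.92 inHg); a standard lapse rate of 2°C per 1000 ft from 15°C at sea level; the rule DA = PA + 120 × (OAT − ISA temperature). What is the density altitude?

14584 ft

Pressure altitude = 9600 + (29.92 − 28.92) × 1000 = 9600 + (+1000) = 10600 ft.
ISA temperature at 10600 ft = 15 − 2 × (10600/1000) = -6.2°C.
ISA deviation = 27 − (-6.2) = +33.2°C.
Density altitude = 10600 + 120 × (33.2) = 14584 ft.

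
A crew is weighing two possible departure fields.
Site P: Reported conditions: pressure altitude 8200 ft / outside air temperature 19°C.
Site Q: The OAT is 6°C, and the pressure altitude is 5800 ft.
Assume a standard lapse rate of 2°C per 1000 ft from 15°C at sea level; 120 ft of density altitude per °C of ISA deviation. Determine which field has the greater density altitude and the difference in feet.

Site P by 4536 ft

Site P: ISA temp = -1.4°C, deviation +20.4°C, DA = 8200 + 120 × 20.4 = 10648 ft.
Site Q: ISA temp = 3.4°C, deviation +2.6°C, DA = 5800 + 120 × 2.6 = 6112 ft.
Site P is higher by 10648 − 6112 = 4536 ft.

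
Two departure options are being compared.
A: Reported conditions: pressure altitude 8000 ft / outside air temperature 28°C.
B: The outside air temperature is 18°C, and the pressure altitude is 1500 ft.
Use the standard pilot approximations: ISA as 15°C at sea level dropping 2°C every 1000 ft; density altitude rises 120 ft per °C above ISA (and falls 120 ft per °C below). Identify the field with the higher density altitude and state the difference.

A by 9260 ft

A: ISA temp = -1°C, deviation +29°C, DA = 8000 + 120 × 29 = 11480 ft.
B: ISA temp = 12°C, deviation +6°C, DA = 1500 + 120 × 6 = 2220 ft.
A is higher by 11480 − 2220 = 9260 ft.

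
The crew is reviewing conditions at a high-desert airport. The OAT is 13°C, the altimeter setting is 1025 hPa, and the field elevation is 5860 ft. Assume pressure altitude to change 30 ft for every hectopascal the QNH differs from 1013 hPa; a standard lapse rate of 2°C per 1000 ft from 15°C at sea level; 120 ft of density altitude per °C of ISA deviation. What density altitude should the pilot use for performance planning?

Pressure altitude = 5860 + (1013 − 1025) × 30 = 5860 + (-360) = 5500 ft.
ISA temperature at 5500 ft = 15 − 2 × (5500/1000) = 4°C.
ISA deviation = 13 − 4 = +9°C.
Density altitude = 5500 + 120 × (9) = 6580 ft.

6580 ft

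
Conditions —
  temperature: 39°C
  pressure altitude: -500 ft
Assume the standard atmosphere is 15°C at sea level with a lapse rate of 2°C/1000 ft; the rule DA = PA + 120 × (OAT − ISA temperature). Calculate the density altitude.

2260 ft

ISA temperature at -500 ft = 15 − 2 × (-500/1000) = 16°C.
ISA deviation = 39 − 16 = +23°C.
Density altitude = -500 + 120 × (23) = -500 + (+2760) = 2260 ft.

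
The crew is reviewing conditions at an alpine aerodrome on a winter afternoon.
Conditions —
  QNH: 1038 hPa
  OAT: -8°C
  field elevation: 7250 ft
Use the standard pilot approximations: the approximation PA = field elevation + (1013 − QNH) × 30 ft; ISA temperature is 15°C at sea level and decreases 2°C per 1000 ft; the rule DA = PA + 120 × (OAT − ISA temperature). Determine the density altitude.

5300 ft

Pressure altitude = 7250 + (1013 − 1038) × 30 = 7250 + (-750) = 6500 ft.
ISA temperature at 6500 ft = 15 − 2 × (6500/1000) = 2°C.
ISA deviation = -8 − 2 = -10°C.
Density altitude = 6500 + 120 × (-10) = 5300 ft.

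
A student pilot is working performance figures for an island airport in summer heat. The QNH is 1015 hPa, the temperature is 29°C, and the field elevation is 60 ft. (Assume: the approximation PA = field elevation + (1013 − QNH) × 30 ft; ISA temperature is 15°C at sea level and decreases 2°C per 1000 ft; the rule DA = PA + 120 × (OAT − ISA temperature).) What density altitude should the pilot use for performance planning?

Pressure altitude = 60 + (1013 − 1015) × 30 = 60 + (-60) = 0 ft.
ISA temperature at 0 ft = 15 − 2 × (0/1000) = 15°C.
ISA deviation = 29 − 15 = +14°C.
Density altitude = 0 + 120 × (14) = 1680 ft.

1680 ft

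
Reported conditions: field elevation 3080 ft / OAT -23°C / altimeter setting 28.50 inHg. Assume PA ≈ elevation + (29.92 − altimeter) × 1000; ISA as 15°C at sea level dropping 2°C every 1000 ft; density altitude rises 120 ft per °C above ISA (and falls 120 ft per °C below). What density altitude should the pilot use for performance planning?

Pressure altitude = 3080 + (29.92 − 28.50) × 1000 = 3080 + (+1420) = 4500 ft.
ISA temperature at 4500 ft = 15 − 2 × (4500/1000) = 6°C.
ISA deviation = -23 − 6 = -29°C.
Density altitude = 4500 + 120 × (-29) = 1020 ft.

1020 ft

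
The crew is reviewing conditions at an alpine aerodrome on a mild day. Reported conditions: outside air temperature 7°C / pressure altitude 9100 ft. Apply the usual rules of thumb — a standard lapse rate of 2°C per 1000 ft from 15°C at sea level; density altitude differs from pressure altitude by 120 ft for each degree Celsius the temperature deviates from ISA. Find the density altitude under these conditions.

10324 ft

ISA temperature at 9100 ft = 15 − 2 × (9100/1000) = -3.2°C.
ISA deviation = 7 − (-3.2) = +10.2°C.
Density altitude = 9100 + 120 × (10.2) = 9100 + (+1224) = 10324 ft.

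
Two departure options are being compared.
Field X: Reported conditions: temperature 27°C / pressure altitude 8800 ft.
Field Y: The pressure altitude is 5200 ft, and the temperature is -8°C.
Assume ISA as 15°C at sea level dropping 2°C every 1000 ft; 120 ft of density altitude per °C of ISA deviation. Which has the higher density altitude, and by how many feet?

Field X by 8664 ft

Field X: ISA temp = -2.6°C, deviation +29.6°C, DA = 8800 + 120 × 29.6 = 12352 ft.
Field Y: ISA temp = 4.6°C, deviation -12.6°C, DA = 5200 + 120 × (-12.6) = 3688 ft.
Field X is higher by 12352 − 3688 = 8664 ft.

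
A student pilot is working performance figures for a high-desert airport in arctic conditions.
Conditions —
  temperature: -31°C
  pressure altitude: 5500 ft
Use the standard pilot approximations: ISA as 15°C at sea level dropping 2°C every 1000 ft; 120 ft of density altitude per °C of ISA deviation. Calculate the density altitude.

ISA temperature at 5500 ft = 15 − 2 × (5500/1000) = 4°C.
ISA deviation = -31 − 4 = -35°C.
Density altitude = 5500 + 120 × (-35) = 5500 + (-4200) = 1300 ft.

1300 ft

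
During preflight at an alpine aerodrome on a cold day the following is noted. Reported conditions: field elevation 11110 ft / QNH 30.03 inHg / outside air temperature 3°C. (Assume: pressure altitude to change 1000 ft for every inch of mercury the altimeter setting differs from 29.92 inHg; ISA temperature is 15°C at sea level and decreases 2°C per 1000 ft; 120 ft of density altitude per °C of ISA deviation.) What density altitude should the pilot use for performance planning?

Pressure altitude = 11110 + (29.92 − 30.03) × 1000 = 11110 + (-110) = 11000 ft.
ISA temperature at 11000 ft = 15 − 2 × (11000/1000) = -7°C.
ISA deviation = 3 − (-7) = +10°C.
Density altitude = 11000 + 120 × (10) = 12200 ft.

12200 ft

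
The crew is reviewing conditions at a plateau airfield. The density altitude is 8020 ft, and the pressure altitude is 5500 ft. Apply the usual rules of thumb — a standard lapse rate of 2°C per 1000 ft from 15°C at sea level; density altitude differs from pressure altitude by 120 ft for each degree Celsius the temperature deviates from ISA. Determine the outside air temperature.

Density altitude − pressure altitude = 8020 − 5500 = +2520 ft.
At 120 ft/°C that is an ISA deviation of 2520/120 = +21°C.
ISA temperature at 5500 ft = 15 − 2 × (5500/1000) = 4°C.
OAT = ISA + deviation = 4 + (+21) = 25°C.

25°C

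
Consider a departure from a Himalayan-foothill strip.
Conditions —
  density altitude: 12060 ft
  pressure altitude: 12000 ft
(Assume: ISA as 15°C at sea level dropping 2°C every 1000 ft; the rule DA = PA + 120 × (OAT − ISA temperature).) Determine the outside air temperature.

Density altitude − pressure altitude = 12060 − 12000 = +60 ft.
At 120 ft/°C that is an ISA deviation of 60/120 = +0.5°C.
ISA temperature at 12000 ft = 15 − 2 × (12000/1000) = -9°C.
OAT = ISA + deviation = -9 + (+0.5) = -8.5°C.

-8.5°C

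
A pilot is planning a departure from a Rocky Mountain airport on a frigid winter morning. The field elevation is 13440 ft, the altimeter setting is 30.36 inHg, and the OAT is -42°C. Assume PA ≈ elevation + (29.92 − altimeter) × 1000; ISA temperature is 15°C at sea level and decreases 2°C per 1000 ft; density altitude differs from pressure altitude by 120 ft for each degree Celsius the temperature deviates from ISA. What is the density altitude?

Pressure altitude = 13440 + (29.92 − 30.36) × 1000 = 13440 + (-440) = 13000 ft.
ISA temperature at 13000 ft = 15 − 2 × (13000/1000) = -11°C.
ISA deviation = -42 − (-11) = -31°C.
Density altitude = 13000 + 120 × (-31) = 9280 ft.

9280 ft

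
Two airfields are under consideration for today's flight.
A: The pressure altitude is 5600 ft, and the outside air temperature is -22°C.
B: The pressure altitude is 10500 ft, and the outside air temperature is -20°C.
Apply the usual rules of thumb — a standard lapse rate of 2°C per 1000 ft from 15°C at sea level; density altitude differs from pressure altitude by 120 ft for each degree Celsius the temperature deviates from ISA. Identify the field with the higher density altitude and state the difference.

B by 6316 ft

A: ISA temp = 3.8°C, deviation -25.8°C, DA = 5600 + 120 × (-25.8) = 2504 ft.
B: ISA temp = -6°C, deviation -14°C, DA = 10500 + 120 × (-14) = 8820 ft.
B is higher by 8820 − 2504 = 6316 ft.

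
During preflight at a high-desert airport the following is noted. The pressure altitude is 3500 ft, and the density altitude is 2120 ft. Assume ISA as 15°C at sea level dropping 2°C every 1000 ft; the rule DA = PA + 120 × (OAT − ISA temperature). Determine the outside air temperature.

-3.5°C

Density altitude − pressure altitude = 2120 − 3500 = -1380 ft.
At 120 ft/°C that is an ISA deviation of -1380/120 = -11.5°C.
ISA temperature at 3500 ft = 15 − 2 × (3500/1000) = 8°C.
OAT = ISA + deviation = 8 + (-11.5) = -3.5°C.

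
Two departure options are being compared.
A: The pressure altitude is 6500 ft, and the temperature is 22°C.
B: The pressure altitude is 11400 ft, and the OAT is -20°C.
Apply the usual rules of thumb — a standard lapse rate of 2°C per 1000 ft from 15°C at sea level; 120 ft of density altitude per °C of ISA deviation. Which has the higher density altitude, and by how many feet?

A: ISA temp = 2°C, deviation +20°C, DA = 6500 + 120 × 20 = 8900 ft.
B: ISA temp = -7.8°C, deviation -12.2°C, DA = 11400 + 120 × (-12.2) = 9936 ft.
B is higher by 9936 − 8900 = 1036 ft.

B by 1036 ft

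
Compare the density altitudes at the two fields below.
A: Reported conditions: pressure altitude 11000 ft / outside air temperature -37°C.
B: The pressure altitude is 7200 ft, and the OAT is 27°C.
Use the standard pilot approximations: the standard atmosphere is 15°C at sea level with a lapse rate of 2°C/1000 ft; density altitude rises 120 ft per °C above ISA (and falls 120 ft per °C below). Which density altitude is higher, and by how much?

B by 2968 ft

A: ISA temp = -7°C, deviation -30°C, DA = 11000 + 120 × (-30) = 7400 ft.
B: ISA temp = 0.6°C, deviation +26.4°C, DA = 7200 + 120 × 26.4 = 10368 ft.
B is higher by 10368 − 7400 = 2968 ft.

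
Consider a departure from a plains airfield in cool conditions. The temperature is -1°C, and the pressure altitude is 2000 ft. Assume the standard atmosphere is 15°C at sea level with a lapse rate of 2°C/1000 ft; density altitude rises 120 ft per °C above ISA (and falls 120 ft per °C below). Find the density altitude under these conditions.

560 ft

ISA temperature at 2000 ft = 15 − 2 × (2000/1000) = 11°C.
ISA deviation = -1 − 11 = -12°C.
Density altitude = 2000 + 120 × (-12) = 2000 + (-1440) = 560 ft.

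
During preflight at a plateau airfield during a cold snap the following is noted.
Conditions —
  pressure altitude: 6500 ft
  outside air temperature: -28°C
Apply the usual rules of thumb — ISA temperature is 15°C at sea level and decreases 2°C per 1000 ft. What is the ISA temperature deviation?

ISA-30°C

ISA temperature at 6500 ft = 15 − 2 × (6500/1000) = 2°C.
Deviation = OAT − ISA = -28 − 2 = -30°C.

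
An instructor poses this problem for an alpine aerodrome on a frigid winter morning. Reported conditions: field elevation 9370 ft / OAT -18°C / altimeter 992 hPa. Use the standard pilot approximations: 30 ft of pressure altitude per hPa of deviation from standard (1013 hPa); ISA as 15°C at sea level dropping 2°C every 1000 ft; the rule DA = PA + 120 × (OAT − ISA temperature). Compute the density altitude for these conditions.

8440 ft

Pressure altitude = 9370 + (1013 − 992) × 30 = 9370 + (+630) = 10000 ft.
ISA temperature at 10000 ft = 15 − 2 × (10000/1000) = -5°C.
ISA deviation = -18 − (-5) = -13°C.
Density altitude = 10000 + 120 × (-13) = 8440 ft.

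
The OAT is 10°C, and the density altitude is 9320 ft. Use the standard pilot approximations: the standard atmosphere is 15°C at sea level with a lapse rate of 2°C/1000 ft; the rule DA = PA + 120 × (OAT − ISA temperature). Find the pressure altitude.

DA = PA + 120 × (OAT − (15 − 2·PA/1000)) = PA + 120·OAT − 1800 + 0.24·PA = 1.24·PA + 120·OAT − 1800.
So 1.24·PA = 9320 − 120 × 10 + 1800 = 9920.
PA = 9920 / 1.24 = 8000 ft.

8000 ft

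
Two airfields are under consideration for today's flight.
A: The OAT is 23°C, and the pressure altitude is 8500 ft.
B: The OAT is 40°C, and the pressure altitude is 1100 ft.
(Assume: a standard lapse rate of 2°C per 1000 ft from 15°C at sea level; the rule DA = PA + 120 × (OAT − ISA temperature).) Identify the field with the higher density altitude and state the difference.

A by 7136 ft

A: ISA temp = -2°C, deviation +25°C, DA = 8500 + 120 × 25 = 11500 ft.
B: ISA temp = 12.8°C, deviation +27.2°C, DA = 1100 + 120 × 27.2 = 4364 ft.
A is higher by 11500 − 4364 = 7136 ft.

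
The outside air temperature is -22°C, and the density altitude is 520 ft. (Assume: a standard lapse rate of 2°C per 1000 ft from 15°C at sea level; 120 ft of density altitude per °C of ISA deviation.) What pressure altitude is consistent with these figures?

4000 ft

DA = PA + 120 × (OAT − (15 − 2·PA/1000)) = PA + 120·OAT − 1800 + 0.24·PA = 1.24·PA + 120·OAT − 1800.
So 1.24·PA = 520 − 120 × (-22) + 1800 = 4960.
PA = 4960 / 1.24 = 4000 ft.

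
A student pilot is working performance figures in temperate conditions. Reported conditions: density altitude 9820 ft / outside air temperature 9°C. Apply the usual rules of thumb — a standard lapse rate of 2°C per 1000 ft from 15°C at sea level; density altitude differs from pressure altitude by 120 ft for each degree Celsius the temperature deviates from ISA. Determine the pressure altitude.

8500 ft

DA = PA + 120 × (OAT − (15 − 2·PA/1000)) = PA + 120·OAT − 1800 + 0.24·PA = 1.24·PA + 120·OAT − 1800.
So 1.24·PA = 9820 − 120 × 9 + 1800 = 10540.
PA = 10540 / 1.24 = 8500 ft.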